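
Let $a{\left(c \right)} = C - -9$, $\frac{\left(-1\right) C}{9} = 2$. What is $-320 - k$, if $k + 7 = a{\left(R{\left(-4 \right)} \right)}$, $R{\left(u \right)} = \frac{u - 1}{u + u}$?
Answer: $-304$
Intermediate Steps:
$C = -18$ ($C = \left(-9\right) 2 = -18$)
$R{\left(u \right)} = \frac{-1 + u}{2 u}$
$a{\left(c \right)} = -9$ ($a{\left(c \right)} = -18 - -9 = -18 + 9 = -9$)
$k = -16$ ($k = -7 - 9 = -16$)
$-320 - k = -320 - -16 = -320 + 16 = -304$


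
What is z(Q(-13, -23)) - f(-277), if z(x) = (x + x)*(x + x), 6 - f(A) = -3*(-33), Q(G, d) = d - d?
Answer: 93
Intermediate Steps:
Q(G, d) = 0
f(A) = -93 (f(A) = 6 - (-3)*(-33) = 6 - 1*99 = 6 - 99 = -93)
z(x) = 4*x² (z(x) = (2*x)*(2*x) = 4*x²)
z(Q(-13, -23)) - f(-277) = 4*0² - 1*(-93) = 4*0 + 93 = 0 + 93 = 93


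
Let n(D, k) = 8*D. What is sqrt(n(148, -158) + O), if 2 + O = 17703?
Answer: sqrt(18885) ≈ 137.42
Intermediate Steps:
O = 17701 (O = -2 + 17703 = 17701)
sqrt(n(148, -158) + O) = sqrt(8*148 + 17701) = sqrt(1184 + 17701) = sqrt(18885)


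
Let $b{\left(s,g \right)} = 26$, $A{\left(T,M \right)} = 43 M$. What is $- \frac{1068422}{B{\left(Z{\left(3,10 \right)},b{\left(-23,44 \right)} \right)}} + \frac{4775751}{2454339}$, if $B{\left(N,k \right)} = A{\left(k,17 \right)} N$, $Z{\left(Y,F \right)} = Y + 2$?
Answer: $- \frac{868271471051}{2990203015} \approx -290.37$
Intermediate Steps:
$Z{\left(Y,F \right)} = 2 + Y$
$B{\left(N,k \right)} = 731 N$ ($B{\left(N,k \right)} = 43 \cdot 17 N = 731 N$)
$- \frac{1068422}{B{\left(Z{\left(3,10 \right)},b{\left(-23,44 \right)} \right)}} + \frac{4775751}{2454339} = - \frac{1068422}{731 \left(2 + 3\right)} + \frac{4775751}{2454339} = - \frac{1068422}{731 \cdot 5} + 4775751 \cdot \frac{1}{2454339} = - \frac{1068422}{3655} + \frac{1591917}{818113} = - \frac{868271471051}{2990203015}$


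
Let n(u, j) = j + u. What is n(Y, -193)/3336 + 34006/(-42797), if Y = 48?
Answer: -119649581/142770792 ≈ -0.83805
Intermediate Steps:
n(Y, -193)/3336 + 34006/(-42797) = (-193 + 48)/3336 + 34006/(-42797) = -145*1/3336 + 34006*(-1/42797) = -145/3336 - 34006/42797 = -119649581/142770792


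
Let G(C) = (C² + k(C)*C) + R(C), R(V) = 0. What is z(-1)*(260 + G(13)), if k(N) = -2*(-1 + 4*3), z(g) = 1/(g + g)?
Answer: -143/2 ≈ -71.500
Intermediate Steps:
z(g) = 1/(2*g)
k(N) = -22 (k(N) = -2*(-1 + 12) = -2*11 = -22)
G(C) = C² - 22*C (G(C) = (C² - 22*C) + 0 = C² - 22*C)
z(-1)*(260 + G(13)) = ((½)/(-1))*(260 + 13*(-22 + 13)) = ((½)*(-1))*(260 + 13*(-9)) = -(260 - 117)/2 = -½*143 = -143/2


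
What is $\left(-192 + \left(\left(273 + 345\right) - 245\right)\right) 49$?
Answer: $8869$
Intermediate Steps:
$\left(-192 + \left(\left(273 + 345\right) - 245\right)\right) 49 = \left(-192 + \left(618 - 245\right)\right) 49 = \left(-192 + 373\right) 49 = 181 \cdot 49 = 8869$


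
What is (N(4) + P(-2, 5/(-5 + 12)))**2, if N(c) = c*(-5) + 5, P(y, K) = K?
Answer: 10000/49 ≈ 204.08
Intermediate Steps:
N(c) = 5 - 5*c (N(c) = -5*c + 5 = 5 - 5*c)
(N(4) + P(-2, 5/(-5 + 12)))**2 = ((5 - 5*4) + 5/(-5 + 12))**2 = ((5 - 20) + 5/7)**2 = (-15 + 5*(1/7))**2 = (-15 + 5/7)**2 = (-100/7)**2 = 10000/49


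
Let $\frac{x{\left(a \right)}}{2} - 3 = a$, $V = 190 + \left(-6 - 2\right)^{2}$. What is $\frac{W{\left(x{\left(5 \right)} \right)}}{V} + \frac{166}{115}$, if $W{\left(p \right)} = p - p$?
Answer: $\frac{166}{115} \approx 1.4435$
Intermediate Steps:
$V = 254$ ($V = 190 + \left(-8\right)^{2} = 190 + 64 = 254$)
$x{\left(a \right)} = 6 + 2 a$
$W{\left(p \right)} = 0$
$\frac{W{\left(x{\left(5 \right)} \right)}}{V} + \frac{166}{115} = \frac{0}{254} + \frac{166}{115} = 0 \cdot \frac{1}{254} + 166 \cdot \frac{1}{115} = 0 + \frac{166}{115} = \frac{166}{115}$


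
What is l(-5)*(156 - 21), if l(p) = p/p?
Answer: 135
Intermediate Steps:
l(p) = 1
l(-5)*(156 - 21) = 1*(156 - 21) = 1*135 = 135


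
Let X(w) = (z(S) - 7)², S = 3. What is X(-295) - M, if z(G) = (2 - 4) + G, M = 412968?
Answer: -412932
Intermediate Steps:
z(G) = -2 + G
X(w) = 36 (X(w) = ((-2 + 3) - 7)² = (1 - 7)² = (-6)² = 36)
X(-295) - M = 36 - 1*412968 = 36 - 412968 = -412932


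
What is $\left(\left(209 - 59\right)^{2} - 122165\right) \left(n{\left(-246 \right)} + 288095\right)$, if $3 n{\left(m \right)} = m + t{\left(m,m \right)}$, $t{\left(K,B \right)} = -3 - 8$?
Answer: $- \frac{86113350620}{3} \approx -2.8704 \cdot 10^{10}$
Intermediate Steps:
$t{\left(K,B \right)} = -11$
$n{\left(m \right)} = - \frac{11}{3} + \frac{m}{3}$ ($n{\left(m \right)} = \frac{m - 11}{3} = \frac{-11 + m}{3} = - \frac{11}{3} + \frac{m}{3}$)
$\left(\left(209 - 59\right)^{2} - 122165\right) \left(n{\left(-246 \right)} + 288095\right) = \left(\left(209 - 59\right)^{2} - 122165\right) \left(\left(- \frac{11}{3} + \frac{1}{3} \left(-246\right)\right) + 288095\right) = \left(\left(209 + \left(-114 + 55\right)\right)^{2} - 122165\right) \left(\left(- \frac{11}{3} - 82\right) + 288095\right) = \left(\left(209 - 59\right)^{2} - 122165\right) \left(- \frac{257}{3} + 288095\right) = \left(150^{2} - 122165\right) \frac{864028}{3} = \left(22500 - 122165\right) \frac{864028}{3} = \left(-99665\right) \frac{864028}{3} = - \frac{86113350620}{3}$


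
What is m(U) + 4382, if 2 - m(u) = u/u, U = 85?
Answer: 4383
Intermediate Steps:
m(u) = 1 (m(u) = 2 - u/u = 2 - 1*1 = 2 - 1 = 1)
m(U) + 4382 = 1 + 4382 = 4383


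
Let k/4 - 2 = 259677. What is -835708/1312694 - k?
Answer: -681758548306/656347 ≈ -1.0387e+6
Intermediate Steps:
k = 1038716 (k = 8 + 4*259677 = 8 + 1038708 = 1038716)
-835708/1312694 - k = -835708/1312694 - 1*1038716 = -835708*1/1312694 - 1038716 = -417854/656347 - 1038716 = -681758548306/656347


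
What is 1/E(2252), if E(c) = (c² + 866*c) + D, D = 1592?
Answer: 1/7023328 ≈ 1.4238e-7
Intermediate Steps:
E(c) = 1592 + c² + 866*c (E(c) = (c² + 866*c) + 1592 = 1592 + c² + 866*c)
1/E(2252) = 1/(1592 + 2252² + 866*2252) = 1/(1592 + 5071504 + 1950232) = 1/7023328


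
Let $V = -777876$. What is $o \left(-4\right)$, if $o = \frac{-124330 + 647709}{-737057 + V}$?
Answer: $\frac{2093516}{1514933} \approx 1.3819$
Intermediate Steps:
$o = - \frac{523379}{1514933}$ ($o = \frac{-124330 + 647709}{-737057 - 777876} = \frac{523379}{-1514933} = 523379 \left(- \frac{1}{1514933}\right) = - \frac{523379}{1514933} \approx -0.34548$)
$o \left(-4\right) = \left(- \frac{523379}{1514933}\right) \left(-4\right) = \frac{2093516}{1514933}$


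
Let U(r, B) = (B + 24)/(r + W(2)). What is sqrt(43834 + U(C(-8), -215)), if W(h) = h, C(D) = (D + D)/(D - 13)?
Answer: sqrt(147224938)/58 ≈ 209.20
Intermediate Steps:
C(D) = 2*D/(-13 + D) (C(D) = (2*D)/(-13 + D) = 2*D/(-13 + D))
U(r, B) = (24 + B)/(2 + r) (U(r, B) = (B + 24)/(r + 2) = (24 + B)/(2 + r))
sqrt(43834 + U(C(-8), -215)) = sqrt(43834 + (24 - 215)/(2 + 2*(-8)/(-13 - 8))) = sqrt(43834 - 191/(2 + 2*(-8)/(-21))) = sqrt(43834 - 191/(2 + 2*(-8)*(-1/21))) = sqrt(43834 - 191/(2 + 16/21)) = sqrt(43834 - 191/(58/21)) = sqrt(43834 + (21/58)*(-191)) = sqrt(43834 - 4011/58) = sqrt(2538361/58) = sqrt(147224938)/58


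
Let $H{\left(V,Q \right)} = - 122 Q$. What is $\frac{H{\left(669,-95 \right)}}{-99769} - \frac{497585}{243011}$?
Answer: $- \frac{2761055545}{1276050761} \approx -2.1637$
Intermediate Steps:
$\frac{H{\left(669,-95 \right)}}{-99769} - \frac{497585}{243011} = \frac{\left(-122\right) \left(-95\right)}{-99769} - \frac{497585}{243011} = 11590 \left(- \frac{1}{99769}\right) - \frac{497585}{243011} = - \frac{610}{5251} - \frac{497585}{243011} = - \frac{2761055545}{1276050761}$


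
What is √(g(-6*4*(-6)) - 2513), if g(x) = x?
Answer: I*√2369 ≈ 48.672*I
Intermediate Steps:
√(g(-6*4*(-6)) - 2513) = √(-6*4*(-6) - 2513) = √(-24*(-6) - 2513) = √(144 - 2513) = √(-2369) = I*√2369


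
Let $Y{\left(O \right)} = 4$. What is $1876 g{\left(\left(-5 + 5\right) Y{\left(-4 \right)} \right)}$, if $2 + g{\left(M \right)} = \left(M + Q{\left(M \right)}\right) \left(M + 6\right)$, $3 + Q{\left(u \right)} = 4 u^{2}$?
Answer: $-37520$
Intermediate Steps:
$Q{\left(u \right)} = -3 + 4 u^{2}$
$g{\left(M \right)} = -2 + \left(6 + M\right) \left(-3 + M + 4 M^{2}\right)$ ($g{\left(M \right)} = -2 + \left(M + \left(-3 + 4 M^{2}\right)\right) \left(M + 6\right) = -2 + \left(-3 + M + 4 M^{2}\right) \left(6 + M\right) = -2 + \left(6 + M\right) \left(-3 + M + 4 M^{2}\right)$)
$1876 g{\left(\left(-5 + 5\right) Y{\left(-4 \right)} \right)} = 1876 \left(-20 + 3 \left(-5 + 5\right) 4 + 4 \left(\left(-5 + 5\right) 4\right)^{3} + 25 \left(\left(-5 + 5\right) 4\right)^{2}\right) = 1876 \left(-20 + 3 \cdot 0 \cdot 4 + 4 \left(0 \cdot 4\right)^{3} + 25 \left(0 \cdot 4\right)^{2}\right) = 1876 \left(-20 + 3 \cdot 0 + 4 \cdot 0^{3} + 25 \cdot 0^{2}\right) = 1876 \left(-20 + 0 + 4 \cdot 0 + 25 \cdot 0\right) = 1876 \left(-20 + 0 + 0 + 0\right) = 1876 \left(-20\right) = -37520$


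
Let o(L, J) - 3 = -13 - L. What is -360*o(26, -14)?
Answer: 12960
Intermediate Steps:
o(L, J) = -10 - L (o(L, J) = 3 + (-13 - L) = -10 - L)
-360*o(26, -14) = -360*(-10 - 1*26) = -360*(-10 - 26) = -360*(-36) = 12960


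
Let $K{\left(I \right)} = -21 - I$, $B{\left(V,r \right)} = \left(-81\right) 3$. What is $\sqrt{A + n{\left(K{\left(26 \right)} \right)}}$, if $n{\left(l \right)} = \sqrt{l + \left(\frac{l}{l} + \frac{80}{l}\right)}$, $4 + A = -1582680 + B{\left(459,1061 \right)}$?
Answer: $\frac{\sqrt{-3496685743 + 47 i \sqrt{105374}}}{47} \approx 0.0027448 + 1258.1 i$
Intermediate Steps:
$B{\left(V,r \right)} = -243$
$A = -1582927$ ($A = -4 - 1582923 = -1582927$)
$n{\left(l \right)} = \sqrt{1 + l + \frac{80}{l}}$ ($n{\left(l \right)} = \sqrt{l + \left(1 + \frac{80}{l}\right)} = \sqrt{1 + l + \frac{80}{l}}$)
$\sqrt{A + n{\left(K{\left(26 \right)} \right)}} = \sqrt{-1582927 + \sqrt{1 - 47 + \frac{80}{-21 - 26}}} = \sqrt{-1582927 + \sqrt{1 - 47 + \frac{80}{-47}}} = \sqrt{-1582927 + \sqrt{1 - 47 + 80 \left(- \frac{1}{47}\right)}} = \sqrt{-1582927 + \sqrt{1 - 47 - \frac{80}{47}}} = \sqrt{-1582927 + \sqrt{- \frac{2242}{47}}} = \sqrt{-1582927 + \frac{i \sqrt{105374}}{47}}$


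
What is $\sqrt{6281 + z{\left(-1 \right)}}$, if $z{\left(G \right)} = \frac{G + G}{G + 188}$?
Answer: $\frac{3 \sqrt{24404435}}{187} \approx 79.253$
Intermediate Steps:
$z{\left(G \right)} = \frac{2 G}{188 + G}$
$\sqrt{6281 + z{\left(-1 \right)}} = \sqrt{6281 + 2 \left(-1\right) \frac{1}{188 - 1}} = \sqrt{6281 + 2 \left(-1\right) \frac{1}{187}} = \sqrt{6281 - \frac{2}{187}} = \sqrt{\frac{1174545}{187}} = \frac{3 \sqrt{24404435}}{187}$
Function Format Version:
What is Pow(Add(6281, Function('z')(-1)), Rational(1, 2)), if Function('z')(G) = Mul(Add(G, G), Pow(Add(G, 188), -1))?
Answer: Mul(Rational(3, 187), Pow(24404435, Rational(1, 2))) ≈ 79.253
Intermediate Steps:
Function('z')(G) = Mul(2, G, Pow(Add(188, G), -1)) (Function('z')(G) = Mul(Mul(2, G), Pow(Add(188, G), -1)) = Mul(2, G, Pow(Add(188, G), -1)))
Pow(Add(6281, Function('z')(-1)), Rational(1, 2)) = Pow(Add(6281, Mul(2, -1, Pow(Add(188, -1), -1))), Rational(1, 2)) = Pow(Add(6281, Mul(2, -1, Pow(187, -1))), Rational(1, 2)) = Pow(Add(6281, Mul(2, -1, Rational(1, 187))), Rational(1, 2)) = Pow(Add(6281, Rational(-2, 187)), Rational(1, 2)) = Pow(Rational(1174545, 187), Rational(1, 2)) = Mul(Rational(3, 187), Pow(24404435, Rational(1, 2)))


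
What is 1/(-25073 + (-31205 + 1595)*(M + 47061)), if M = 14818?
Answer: -1/1832262263 ≈ -5.4577e-10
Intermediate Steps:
1/(-25073 + (-31205 + 1595)*(M + 47061)) = 1/(-25073 + (-31205 + 1595)*(14818 + 47061)) = 1/(-25073 - 29610*61879) = 1/(-25073 - 1832237190) = 1/(-1832262263) = -1/1832262263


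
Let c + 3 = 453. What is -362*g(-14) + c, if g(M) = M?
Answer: 5518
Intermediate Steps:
c = 450 (c = -3 + 453 = 450)
-362*g(-14) + c = -362*(-14) + 450 = 5068 + 450 = 5518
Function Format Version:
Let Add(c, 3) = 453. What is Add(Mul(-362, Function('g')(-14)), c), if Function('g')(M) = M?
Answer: 5518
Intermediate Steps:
c = 450 (c = Add(-3, 453) = 450)
Add(Mul(-362, Function('g')(-14)), c) = Add(Mul(-362, -14), 450) = Add(5068, 450) = 5518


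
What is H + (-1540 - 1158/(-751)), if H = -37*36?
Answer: -2155714/751 ≈ -2870.5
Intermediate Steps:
H = -1332
H + (-1540 - 1158/(-751)) = -1332 + (-1540 - 1158/(-751)) = -1332 + (-1540 - 1158*(-1)/751) = -1332 + (-1540 - 1*(-1158/751)) = -1332 + (-1540 + 1158/751) = -1332 - 1155382/751 = -2155714/751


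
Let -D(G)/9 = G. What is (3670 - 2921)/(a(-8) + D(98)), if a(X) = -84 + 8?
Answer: -749/958 ≈ -0.78184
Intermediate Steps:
D(G) = -9*G
a(X) = -76
(3670 - 2921)/(a(-8) + D(98)) = (3670 - 2921)/(-76 - 9*98) = 749/(-76 - 882) = 749/(-958) = 749*(-1/958) = -749/958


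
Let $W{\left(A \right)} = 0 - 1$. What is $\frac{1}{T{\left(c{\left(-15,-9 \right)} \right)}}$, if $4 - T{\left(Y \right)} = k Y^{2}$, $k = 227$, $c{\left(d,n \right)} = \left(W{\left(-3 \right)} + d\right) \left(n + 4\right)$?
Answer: $- \frac{1}{1452796} \approx -6.8833 \cdot 10^{-7}$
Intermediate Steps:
$W{\left(A \right)} = -1$
$c{\left(d,n \right)} = \left(-1 + d\right) \left(4 + n\right)$ ($c{\left(d,n \right)} = \left(-1 + d\right) \left(n + 4\right) = \left(-1 + d\right) \left(4 + n\right)$)
$T{\left(Y \right)} = 4 - 227 Y^{2}$
$\frac{1}{T{\left(c{\left(-15,-9 \right)} \right)}} = \frac{1}{4 - 227 \left(-4 - -9 + 4 \left(-15\right) - -135\right)^{2}} = \frac{1}{4 - 227 \left(-4 + 9 - 60 + 135\right)^{2}} = \frac{1}{4 - 227 \cdot 80^{2}} = \frac{1}{4 - 1452800} = \frac{1}{-1452796} = - \frac{1}{1452796}$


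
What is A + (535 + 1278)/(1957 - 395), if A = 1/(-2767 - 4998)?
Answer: 14076383/12128930 ≈ 1.1606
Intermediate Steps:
A = -1/7765 (A = 1/(-7765) = -1/7765 ≈ -0.00012878)
A + (535 + 1278)/(1957 - 395) = -1/7765 + (535 + 1278)/(1957 - 395) = -1/7765 + 1813/1562 = 14076383/12128930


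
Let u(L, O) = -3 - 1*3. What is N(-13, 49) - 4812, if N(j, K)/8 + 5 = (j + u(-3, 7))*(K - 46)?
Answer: -5308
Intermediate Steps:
u(L, O) = -6 (u(L, O) = -3 - 3 = -6)
N(j, K) = -40 + 8*(-46 + K)*(-6 + j) (N(j, K) = -40 + 8*((j - 6)*(K - 46)) = -40 + 8*((-6 + j)*(-46 + K)) = -40 + 8*((-46 + K)*(-6 + j)) = -40 + 8*(-46 + K)*(-6 + j))
N(-13, 49) - 4812 = (2168 - 368*(-13) - 48*49 + 8*49*(-13)) - 4812 = (2168 + 4784 - 2352 - 5096) - 4812 = -496 - 4812 = -5308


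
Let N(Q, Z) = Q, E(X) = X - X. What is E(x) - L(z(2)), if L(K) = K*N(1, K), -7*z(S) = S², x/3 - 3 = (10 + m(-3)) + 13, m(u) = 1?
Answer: 4/7 ≈ 0.57143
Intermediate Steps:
x = 81 (x = 9 + 3*((10 + 1) + 13) = 9 + 3*(11 + 13) = 9 + 3*24 = 9 + 72 = 81)
E(X) = 0
z(S) = -S²/7
L(K) = K (L(K) = K*1 = K)
E(x) - L(z(2)) = 0 - (-1)*2²/7 = 0 - (-1)*4/7 = 0 - 1*(-4/7) = 0 + 4/7 = 4/7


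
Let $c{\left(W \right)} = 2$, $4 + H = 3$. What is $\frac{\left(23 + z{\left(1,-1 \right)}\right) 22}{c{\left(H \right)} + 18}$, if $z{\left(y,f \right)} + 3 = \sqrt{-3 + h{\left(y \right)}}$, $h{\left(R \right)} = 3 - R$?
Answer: $22 + \frac{11 i}{10} \approx 22.0 + 1.1 i$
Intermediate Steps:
$H = -1$ ($H = -4 + 3 = -1$)
$z{\left(y,f \right)} = -3 + \sqrt{- y}$ ($z{\left(y,f \right)} = -3 + \sqrt{-3 - \left(-3 + y\right)} = -3 + \sqrt{- y}$)
$\frac{\left(23 + z{\left(1,-1 \right)}\right) 22}{c{\left(H \right)} + 18} = \frac{\left(23 - \left(3 - \sqrt{\left(-1\right) 1}\right)\right) 22}{2 + 18} = \frac{\left(23 - \left(3 - \sqrt{-1}\right)\right) 22}{20} = \left(23 - \left(3 - i\right)\right) 22 \cdot \frac{1}{20} = \left(20 + i\right) 22 \cdot \frac{1}{20} = \left(440 + 22 i\right) \frac{1}{20} = 22 + \frac{11 i}{10}$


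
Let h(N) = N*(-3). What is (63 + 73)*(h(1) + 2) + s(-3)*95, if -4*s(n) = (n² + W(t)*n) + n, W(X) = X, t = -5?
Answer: -2539/4 ≈ -634.75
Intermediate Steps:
s(n) = n - n²/4 (s(n) = -((n² - 5*n) + n)/4 = -(n² - 4*n)/4 = n - n²/4)
h(N) = -3*N
(63 + 73)*(h(1) + 2) + s(-3)*95 = (63 + 73)*(-3*1 + 2) + ((¼)*(-3)*(4 - 1*(-3)))*95 = 136*(-3 + 2) + ((¼)*(-3)*(4 + 3))*95 = 136*(-1) + ((¼)*(-3)*7)*95 = -136 - 21/4*95 = -136 - 1995/4 = -2539/4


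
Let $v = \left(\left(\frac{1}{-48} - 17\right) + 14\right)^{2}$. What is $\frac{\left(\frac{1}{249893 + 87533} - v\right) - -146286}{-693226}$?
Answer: $- \frac{56859979021399}{269467172669952} \approx -0.21101$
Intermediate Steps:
$v = \frac{21025}{2304}$ ($v = \left(\left(- \frac{1}{48} - 17\right) + 14\right)^{2} = \left(- \frac{817}{48} + 14\right)^{2} = \left(- \frac{145}{48}\right)^{2} = \frac{21025}{2304} \approx 9.1254$)
$\frac{\left(\frac{1}{249893 + 87533} - v\right) - -146286}{-693226} = \frac{\left(\frac{1}{249893 + 87533} - \frac{21025}{2304}\right) - -146286}{-693226} = \left(\left(\frac{1}{337426} - \frac{21025}{2304}\right) + 146286\right) \left(- \frac{1}{693226}\right) = \left(- \frac{3547189673}{388714752} + 146286\right) \left(- \frac{1}{693226}\right) = \frac{56859979021399}{388714752} \left(- \frac{1}{693226}\right) = - \frac{56859979021399}{269467172669952}$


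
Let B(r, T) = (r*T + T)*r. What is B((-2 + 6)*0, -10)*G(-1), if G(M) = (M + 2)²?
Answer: 0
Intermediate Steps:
G(M) = (2 + M)²
B(r, T) = r*(T + T*r) (B(r, T) = (T*r + T)*r = (T + T*r)*r = r*(T + T*r))
B((-2 + 6)*0, -10)*G(-1) = (-10*(-2 + 6)*0*(1 + (-2 + 6)*0))*(2 - 1)² = -10*4*0*(1 + 4*0)*1² = -10*0*(1 + 0)*1 = -10*0*1*1 = 0*1 = 0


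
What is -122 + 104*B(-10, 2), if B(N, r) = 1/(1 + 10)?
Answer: -1238/11 ≈ -112.55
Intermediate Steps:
B(N, r) = 1/11
-122 + 104*B(-10, 2) = -122 + 104*(1/11) = -122 + 104/11 = -1238/11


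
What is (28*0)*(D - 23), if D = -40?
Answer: 0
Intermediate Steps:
(28*0)*(D - 23) = (28*0)*(-40 - 23) = 0*(-63) = 0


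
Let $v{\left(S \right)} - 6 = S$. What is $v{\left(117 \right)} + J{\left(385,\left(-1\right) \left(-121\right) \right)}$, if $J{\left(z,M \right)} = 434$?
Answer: $557$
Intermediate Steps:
$v{\left(S \right)} = 6 + S$
$v{\left(117 \right)} + J{\left(385,\left(-1\right) \left(-121\right) \right)} = \left(6 + 117\right) + 434 = 123 + 434 = 557$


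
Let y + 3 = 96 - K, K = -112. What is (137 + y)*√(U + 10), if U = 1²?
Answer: 342*√11 ≈ 1134.3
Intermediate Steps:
U = 1
y = 205 (y = -3 + (96 - 1*(-112)) = -3 + (96 + 112) = -3 + 208 = 205)
(137 + y)*√(U + 10) = (137 + 205)*√(1 + 10) = 342*√11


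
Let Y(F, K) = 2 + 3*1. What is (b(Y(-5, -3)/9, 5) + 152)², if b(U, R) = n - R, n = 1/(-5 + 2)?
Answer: 193600/9 ≈ 21511.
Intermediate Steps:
Y(F, K) = 5 (Y(F, K) = 2 + 3 = 5)
n = -⅓ (n = 1/(-3) = -⅓ ≈ -0.33333)
b(U, R) = -⅓ - R
(b(Y(-5, -3)/9, 5) + 152)² = ((-⅓ - 1*5) + 152)² = ((-⅓ - 5) + 152)² = (-16/3 + 152)² = (440/3)² = 193600/9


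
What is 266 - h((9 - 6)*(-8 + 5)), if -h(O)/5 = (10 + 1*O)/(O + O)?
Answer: 4783/18 ≈ 265.72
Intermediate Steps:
h(O) = -5*(10 + O)/(2*O) (h(O) = -5*(10 + 1*O)/(O + O) = -5*(10 + O)/(2*O))
266 - h((9 - 6)*(-8 + 5)) = 266 - (-5/2 - 25*1/((-8 + 5)*(9 - 6))) = 266 - (-5/2 - 25/(3*(-3))) = 266 - (-5/2 - 25/(-9)) = 266 - (-5/2 - 25*(-1/9)) = 266 - (-5/2 + 25/9) = 266 - 1*5/18 = 266 - 5/18 = 4783/18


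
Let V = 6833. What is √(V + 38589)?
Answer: √45422 ≈ 213.12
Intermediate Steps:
√(V + 38589) = √(6833 + 38589) = √45422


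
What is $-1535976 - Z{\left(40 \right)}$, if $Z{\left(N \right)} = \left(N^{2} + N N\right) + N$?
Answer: $-1539216$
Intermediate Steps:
$Z{\left(N \right)} = N + 2 N^{2}$ ($Z{\left(N \right)} = \left(N^{2} + N^{2}\right) + N = 2 N^{2} + N = N + 2 N^{2}$)
$-1535976 - Z{\left(40 \right)} = -1535976 - 40 \left(1 + 2 \cdot 40\right) = -1535976 - 40 \left(1 + 80\right) = -1535976 - 40 \cdot 81 = -1535976 - 3240 = -1539216$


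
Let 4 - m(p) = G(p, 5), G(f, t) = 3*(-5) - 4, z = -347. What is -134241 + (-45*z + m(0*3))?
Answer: -118603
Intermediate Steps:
G(f, t) = -19 (G(f, t) = -15 - 4 = -19)
m(p) = 23 (m(p) = 4 - 1*(-19) = 4 + 19 = 23)
-134241 + (-45*z + m(0*3)) = -134241 + (-45*(-347) + 23) = -134241 + (15615 + 23) = -134241 + 15638 = -118603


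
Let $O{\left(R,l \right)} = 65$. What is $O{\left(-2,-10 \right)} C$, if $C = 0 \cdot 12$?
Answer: $0$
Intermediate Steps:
$C = 0$
$O{\left(-2,-10 \right)} C = 65 \cdot 0 = 0$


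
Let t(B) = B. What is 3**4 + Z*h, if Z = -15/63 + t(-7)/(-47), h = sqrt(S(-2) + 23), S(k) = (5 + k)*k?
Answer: 81 - 88*sqrt(17)/987 ≈ 80.632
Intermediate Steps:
S(k) = k*(5 + k)
h = sqrt(17) (h = sqrt(-2*(5 - 2) + 23) = sqrt(-2*3 + 23) = sqrt(-6 + 23) = sqrt(17) ≈ 4.1231)
Z = -88/987 (Z = -15/63 - 7/(-47) = -15*1/63 - 7*(-1/47) = -5/21 + 7/47 = -88/987 ≈ -0.089159)
3**4 + Z*h = 3**4 - 88*sqrt(17)/987 = 81 - 88*sqrt(17)/987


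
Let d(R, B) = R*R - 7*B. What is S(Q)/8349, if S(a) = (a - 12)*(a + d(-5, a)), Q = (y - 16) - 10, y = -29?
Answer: -23785/8349 ≈ -2.8488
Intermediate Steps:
Q = -55 (Q = (-29 - 16) - 10 = -45 - 10 = -55)
d(R, B) = R**2 - 7*B
S(a) = (-12 + a)*(25 - 6*a) (S(a) = (a - 12)*(a + ((-5)**2 - 7*a)) = (-12 + a)*(a + (25 - 7*a)) = (-12 + a)*(25 - 6*a))
S(Q)/8349 = (-300 - 6*(-55)**2 + 97*(-55))/8349 = (-300 - 6*3025 - 5335)*(1/8349) = (-300 - 18150 - 5335)*(1/8349) = -23785*1/8349 = -23785/8349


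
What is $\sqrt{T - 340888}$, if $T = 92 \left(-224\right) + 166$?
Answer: $i \sqrt{361330} \approx 601.11 i$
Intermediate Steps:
$T = -20442$ ($T = -20608 + 166 = -20442$)
$\sqrt{T - 340888} = \sqrt{-20442 - 340888} = \sqrt{-361330} = i \sqrt{361330}$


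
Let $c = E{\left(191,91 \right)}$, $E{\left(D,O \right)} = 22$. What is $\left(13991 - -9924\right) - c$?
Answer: $23893$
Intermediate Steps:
$c = 22$
$\left(13991 - -9924\right) - c = \left(13991 - -9924\right) - 22 = \left(13991 + 9924\right) - 22 = 23915 - 22 = 23893$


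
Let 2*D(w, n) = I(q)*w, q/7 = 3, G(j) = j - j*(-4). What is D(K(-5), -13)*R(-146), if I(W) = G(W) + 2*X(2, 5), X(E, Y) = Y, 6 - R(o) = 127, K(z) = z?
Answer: 69575/2 ≈ 34788.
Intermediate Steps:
G(j) = 5*j (G(j) = j - (-4)*j = j + 4*j = 5*j)
q = 21 (q = 7*3 = 21)
R(o) = -121 (R(o) = 6 - 1*127 = 6 - 127 = -121)
I(W) = 10 + 5*W (I(W) = 5*W + 2*5 = 5*W + 10 = 10 + 5*W)
D(w, n) = 115*w/2 (D(w, n) = ((10 + 5*21)*w)/2 = ((10 + 105)*w)/2 = (115*w)/2 = 115*w/2)
D(K(-5), -13)*R(-146) = ((115/2)*(-5))*(-121) = -575/2*(-121) = 69575/2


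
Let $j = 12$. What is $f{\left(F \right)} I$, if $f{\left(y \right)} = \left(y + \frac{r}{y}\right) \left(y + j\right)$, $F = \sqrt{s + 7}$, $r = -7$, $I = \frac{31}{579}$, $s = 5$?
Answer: $\frac{155}{579} + \frac{310 \sqrt{3}}{579} \approx 1.1951$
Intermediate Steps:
$I = \frac{31}{579}$ ($I = 31 \cdot \frac{1}{579} = \frac{31}{579} \approx 0.053541$)
$F = 2 \sqrt{3}$ ($F = \sqrt{5 + 7} = \sqrt{12} = 2 \sqrt{3} \approx 3.4641$)
$f{\left(y \right)} = \left(12 + y\right) \left(y - \frac{7}{y}\right)$ ($f{\left(y \right)} = \left(y - \frac{7}{y}\right) \left(y + 12\right) = \left(y - \frac{7}{y}\right) \left(12 + y\right) = \left(12 + y\right) \left(y - \frac{7}{y}\right)$)
$f{\left(F \right)} I = \left(-7 + \left(2 \sqrt{3}\right)^{2} - \frac{84}{2 \sqrt{3}} + 12 \cdot 2 \sqrt{3}\right) \frac{31}{579} = \left(-7 + 12 - 84 \frac{\sqrt{3}}{6} + 24 \sqrt{3}\right) \frac{31}{579} = \left(-7 + 12 - 14 \sqrt{3} + 24 \sqrt{3}\right) \frac{31}{579} = \left(5 + 10 \sqrt{3}\right) \frac{31}{579} = \frac{155}{579} + \frac{310 \sqrt{3}}{579}$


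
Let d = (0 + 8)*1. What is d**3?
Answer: 512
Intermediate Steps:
d = 8 (d = 8*1 = 8)
d**3 = 8**3 = 512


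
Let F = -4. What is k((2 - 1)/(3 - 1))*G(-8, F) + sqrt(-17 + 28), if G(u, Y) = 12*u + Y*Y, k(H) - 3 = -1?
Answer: -160 + sqrt(11) ≈ -156.68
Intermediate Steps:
k(H) = 2 (k(H) = 3 - 1 = 2)
G(u, Y) = Y**2 + 12*u (G(u, Y) = 12*u + Y**2 = Y**2 + 12*u)
k((2 - 1)/(3 - 1))*G(-8, F) + sqrt(-17 + 28) = 2*((-4)**2 + 12*(-8)) + sqrt(-17 + 28) = 2*(16 - 96) + sqrt(11) = 2*(-80) + sqrt(11) = -160 + sqrt(11)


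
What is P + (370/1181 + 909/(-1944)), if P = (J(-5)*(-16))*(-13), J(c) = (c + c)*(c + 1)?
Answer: 2122359359/255096 ≈ 8319.8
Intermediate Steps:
J(c) = 2*c*(1 + c) (J(c) = (2*c)*(1 + c) = 2*c*(1 + c))
P = 8320 (P = ((2*(-5)*(1 - 5))*(-16))*(-13) = ((2*(-5)*(-4))*(-16))*(-13) = (40*(-16))*(-13) = -640*(-13) = 8320)
P + (370/1181 + 909/(-1944)) = 8320 + (370/1181 + 909/(-1944)) = 8320 + (370*(1/1181) + 909*(-1/1944)) = 8320 + (370/1181 - 101/216) = 8320 - 39361/255096 = 2122359359/255096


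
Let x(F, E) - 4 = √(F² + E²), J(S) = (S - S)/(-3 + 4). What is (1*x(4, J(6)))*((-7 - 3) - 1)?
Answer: -88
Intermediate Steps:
J(S) = 0 (J(S) = 0/1 = 0*1 = 0)
x(F, E) = 4 + √(E² + F²) (x(F, E) = 4 + √(F² + E²) = 4 + √(E² + F²))
(1*x(4, J(6)))*((-7 - 3) - 1) = (1*(4 + √(0² + 4²)))*((-7 - 3) - 1) = (1*(4 + √(0 + 16)))*(-10 - 1) = (1*(4 + √16))*(-11) = (1*(4 + 4))*(-11) = (1*8)*(-11) = 8*(-11) = -88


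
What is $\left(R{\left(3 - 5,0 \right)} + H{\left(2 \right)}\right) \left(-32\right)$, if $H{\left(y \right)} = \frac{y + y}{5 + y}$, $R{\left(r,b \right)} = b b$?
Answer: $- \frac{128}{7} \approx -18.286$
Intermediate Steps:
$R{\left(r,b \right)} = b^{2}$
$H{\left(y \right)} = \frac{2 y}{5 + y}$
$\left(R{\left(3 - 5,0 \right)} + H{\left(2 \right)}\right) \left(-32\right) = \left(0^{2} + 2 \cdot 2 \frac{1}{5 + 2}\right) \left(-32\right) = \left(0 + 2 \cdot 2 \cdot \frac{1}{7}\right) \left(-32\right) = \left(0 + \frac{4}{7}\right) \left(-32\right) = \frac{4}{7} \left(-32\right) = - \frac{128}{7}$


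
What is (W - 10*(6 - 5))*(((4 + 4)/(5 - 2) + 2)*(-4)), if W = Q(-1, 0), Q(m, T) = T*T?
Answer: 560/3 ≈ 186.67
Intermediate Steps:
Q(m, T) = T²
W = 0 (W = 0² = 0)
(W - 10*(6 - 5))*(((4 + 4)/(5 - 2) + 2)*(-4)) = (0 - 10*(6 - 5))*(((4 + 4)/(5 - 2) + 2)*(-4)) = (0 - 10*1)*((8/3 + 2)*(-4)) = (0 - 10)*((8*(⅓) + 2)*(-4)) = -10*(8/3 + 2)*(-4) = -140*(-4)/3 = -10*(-56/3) = 560/3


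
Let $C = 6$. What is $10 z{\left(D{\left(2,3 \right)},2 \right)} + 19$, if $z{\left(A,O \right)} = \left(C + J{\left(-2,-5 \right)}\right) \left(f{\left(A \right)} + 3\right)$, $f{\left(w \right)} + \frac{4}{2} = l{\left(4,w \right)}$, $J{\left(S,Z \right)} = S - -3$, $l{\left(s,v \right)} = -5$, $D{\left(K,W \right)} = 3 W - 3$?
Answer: $-261$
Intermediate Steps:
$D{\left(K,W \right)} = -3 + 3 W$
$J{\left(S,Z \right)} = 3 + S$ ($J{\left(S,Z \right)} = S + 3 = 3 + S$)
$f{\left(w \right)} = -7$ ($f{\left(w \right)} = -2 - 5 = -7$)
$z{\left(A,O \right)} = -28$ ($z{\left(A,O \right)} = \left(6 + \left(3 - 2\right)\right) \left(-7 + 3\right) = \left(6 + 1\right) \left(-4\right) = 7 \left(-4\right) = -28$)
$10 z{\left(D{\left(2,3 \right)},2 \right)} + 19 = 10 \left(-28\right) + 19 = -280 + 19 = -261$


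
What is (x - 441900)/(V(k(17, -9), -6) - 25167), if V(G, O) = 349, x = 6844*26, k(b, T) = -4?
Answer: 131978/12409 ≈ 10.636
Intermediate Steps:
x = 177944
(x - 441900)/(V(k(17, -9), -6) - 25167) = (177944 - 441900)/(349 - 25167) = -263956/(-24818) = -263956*(-1/24818) = 131978/12409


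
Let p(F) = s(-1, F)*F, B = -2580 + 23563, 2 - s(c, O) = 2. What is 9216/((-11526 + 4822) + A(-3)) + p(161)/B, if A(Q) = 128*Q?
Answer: -576/443 ≈ -1.3002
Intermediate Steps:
s(c, O) = 0 (s(c, O) = 2 - 1*2 = 2 - 2 = 0)
B = 20983
p(F) = 0 (p(F) = 0*F = 0)
9216/((-11526 + 4822) + A(-3)) + p(161)/B = 9216/((-11526 + 4822) + 128*(-3)) + 0/20983 = 9216/(-6704 - 384) + 0*(1/20983) = 9216/(-7088) + 0 = 9216*(-1/7088) + 0 = -576/443 + 0 = -576/443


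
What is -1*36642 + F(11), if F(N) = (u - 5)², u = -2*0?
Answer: -36617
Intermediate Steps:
u = 0
F(N) = 25 (F(N) = (0 - 5)² = (-5)² = 25)
-1*36642 + F(11) = -1*36642 + 25 = -36642 + 25 = -36617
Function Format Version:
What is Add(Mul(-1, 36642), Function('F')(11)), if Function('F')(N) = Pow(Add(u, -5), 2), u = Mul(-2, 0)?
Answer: -36617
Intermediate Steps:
u = 0
Function('F')(N) = 25 (Function('F')(N) = Pow(Add(0, -5), 2) = Pow(-5, 2) = 25)
Add(Mul(-1, 36642), Function('F')(11)) = Add(Mul(-1, 36642), 25) = Add(-36642, 25) = -36617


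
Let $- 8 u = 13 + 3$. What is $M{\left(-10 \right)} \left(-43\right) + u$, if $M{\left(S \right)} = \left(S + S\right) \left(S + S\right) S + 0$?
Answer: $171998$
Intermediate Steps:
$u = -2$ ($u = - \frac{13 + 3}{8} = \left(- \frac{1}{8}\right) 16 = -2$)
$M{\left(S \right)} = 4 S^{3}$ ($M{\left(S \right)} = 2 S 2 S S + 0 = 4 S^{2} S + 0 = 4 S^{3} + 0 = 4 S^{3}$)
$M{\left(-10 \right)} \left(-43\right) + u = 4 \left(-10\right)^{3} \left(-43\right) - 2 = 4 \left(-1000\right) \left(-43\right) - 2 = \left(-4000\right) \left(-43\right) - 2 = 172000 - 2 = 171998$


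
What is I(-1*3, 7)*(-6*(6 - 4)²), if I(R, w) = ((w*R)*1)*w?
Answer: 3528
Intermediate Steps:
I(R, w) = R*w² (I(R, w) = ((R*w)*1)*w = (R*w)*w = R*w²)
I(-1*3, 7)*(-6*(6 - 4)²) = (-1*3*7²)*(-6*(6 - 4)²) = (-3*49)*(-6*2²) = -(-882)*4 = -147*(-24) = 3528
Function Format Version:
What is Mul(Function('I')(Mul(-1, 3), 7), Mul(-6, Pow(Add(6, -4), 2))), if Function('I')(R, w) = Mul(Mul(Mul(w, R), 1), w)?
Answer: 3528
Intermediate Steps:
Function('I')(R, w) = Mul(R, Pow(w, 2)) (Function('I')(R, w) = Mul(Mul(Mul(R, w), 1), w) = Mul(Mul(R, w), w) = Mul(R, Pow(w, 2)))
Mul(Function('I')(Mul(-1, 3), 7), Mul(-6, Pow(Add(6, -4), 2))) = Mul(Mul(Mul(-1, 3), Pow(7, 2)), Mul(-6, Pow(Add(6, -4), 2))) = Mul(Mul(-3, 49), Mul(-6, Pow(2, 2))) = Mul(-147, Mul(-6, 4)) = Mul(-147, -24) = 3528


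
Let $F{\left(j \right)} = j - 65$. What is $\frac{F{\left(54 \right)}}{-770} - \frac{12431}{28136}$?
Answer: $- \frac{421017}{984760} \approx -0.42753$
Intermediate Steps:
$F{\left(j \right)} = -65 + j$
$\frac{F{\left(54 \right)}}{-770} - \frac{12431}{28136} = \frac{-65 + 54}{-770} - \frac{12431}{28136} = \left(-11\right) \left(- \frac{1}{770}\right) - \frac{12431}{28136} = \frac{1}{70} - \frac{12431}{28136} = - \frac{421017}{984760}$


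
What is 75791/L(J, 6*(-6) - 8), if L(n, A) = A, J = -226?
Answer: -75791/44 ≈ -1722.5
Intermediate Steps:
75791/L(J, 6*(-6) - 8) = 75791/(6*(-6) - 8) = 75791/(-36 - 8) = 75791/(-44) = 75791*(-1/44) = -75791/44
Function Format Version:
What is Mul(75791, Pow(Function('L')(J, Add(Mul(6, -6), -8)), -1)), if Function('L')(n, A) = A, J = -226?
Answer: Rational(-75791, 44) ≈ -1722.5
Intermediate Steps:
Mul(75791, Pow(Function('L')(J, Add(Mul(6, -6), -8)), -1)) = Mul(75791, Pow(Add(Mul(6, -6), -8), -1)) = Mul(75791, Pow(Add(-36, -8), -1)) = Mul(75791, Pow(-44, -1)) = Mul(75791, Rational(-1, 44)) = Rational(-75791, 44)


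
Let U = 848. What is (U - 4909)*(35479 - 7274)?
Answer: -114540505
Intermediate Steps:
(U - 4909)*(35479 - 7274) = (848 - 4909)*(35479 - 7274) = -4061*28205 = -114540505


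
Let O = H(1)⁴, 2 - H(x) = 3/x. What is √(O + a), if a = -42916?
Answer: I*√42915 ≈ 207.16*I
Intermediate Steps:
H(x) = 2 - 3/x
O = 1 (O = (2 - 3/1)⁴ = (2 - 3*1)⁴ = (2 - 3)⁴ = (-1)⁴ = 1)
√(O + a) = √(1 - 42916) = √(-42915) = I*√42915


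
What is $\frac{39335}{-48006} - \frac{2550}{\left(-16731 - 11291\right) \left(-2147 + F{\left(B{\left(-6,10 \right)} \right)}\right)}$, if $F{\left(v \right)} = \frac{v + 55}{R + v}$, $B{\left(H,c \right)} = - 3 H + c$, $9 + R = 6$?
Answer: $- \frac{703268979185}{858252996216} \approx -0.81942$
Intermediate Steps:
$R = -3$ ($R = -9 + 6 = -3$)
$B{\left(H,c \right)} = c - 3 H$
$F{\left(v \right)} = \frac{55 + v}{-3 + v}$ ($F{\left(v \right)} = \frac{v + 55}{-3 + v} = \frac{55 + v}{-3 + v}$)
$\frac{39335}{-48006} - \frac{2550}{\left(-16731 - 11291\right) \left(-2147 + F{\left(B{\left(-6,10 \right)} \right)}\right)} = \frac{39335}{-48006} - \frac{2550}{\left(-16731 - 11291\right) \left(-2147 + \frac{55 + \left(10 - -18\right)}{-3 + \left(10 - -18\right)}\right)} = 39335 \left(- \frac{1}{48006}\right) - \frac{2550}{\left(-28022\right) \left(-2147 + \frac{55 + \left(10 + 18\right)}{-3 + \left(10 + 18\right)}\right)} = - \frac{39335}{48006} - \frac{2550}{\left(-28022\right) \left(-2147 + \frac{55 + 28}{-3 + 28}\right)} = - \frac{39335}{48006} - \frac{2550}{\left(-28022\right) \left(-2147 + \frac{1}{25} \cdot 83\right)} = - \frac{39335}{48006} - \frac{2550}{\left(-28022\right) \left(-2147 + \frac{83}{25}\right)} = - \frac{39335}{48006} - \frac{2550}{\left(-28022\right) \left(- \frac{53592}{25}\right)} = - \frac{39335}{48006} - \frac{2550}{\frac{1501755024}{25}} = - \frac{39335}{48006} - \frac{10625}{250292504} = - \frac{703268979185}{858252996216}$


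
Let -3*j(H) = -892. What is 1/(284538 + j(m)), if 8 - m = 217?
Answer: 3/854506 ≈ 3.5108e-6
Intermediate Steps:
m = -209 (m = 8 - 1*217 = 8 - 217 = -209)
j(H) = 892/3 (j(H) = -⅓*(-892) = 892/3)
1/(284538 + j(m)) = 1/(284538 + 892/3) = 1/(854506/3) = 3/854506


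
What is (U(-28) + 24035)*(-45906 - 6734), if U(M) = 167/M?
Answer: -1264888440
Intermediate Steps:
(U(-28) + 24035)*(-45906 - 6734) = (167/(-28) + 24035)*(-45906 - 6734) = (167*(-1/28) + 24035)*(-52640) = (-167/28 + 24035)*(-52640) = (672813/28)*(-52640) = -1264888440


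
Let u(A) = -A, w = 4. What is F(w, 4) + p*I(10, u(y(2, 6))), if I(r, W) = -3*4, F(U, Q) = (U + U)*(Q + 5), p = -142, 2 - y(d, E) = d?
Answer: 1776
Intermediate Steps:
y(d, E) = 2 - d
F(U, Q) = 2*U*(5 + Q) (F(U, Q) = (2*U)*(5 + Q) = 2*U*(5 + Q))
I(r, W) = -12
F(w, 4) + p*I(10, u(y(2, 6))) = 2*4*(5 + 4) - 142*(-12) = 2*4*9 + 1704 = 72 + 1704 = 1776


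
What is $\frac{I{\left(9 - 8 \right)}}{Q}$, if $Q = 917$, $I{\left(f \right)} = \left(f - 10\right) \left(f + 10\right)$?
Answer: $- \frac{99}{917} \approx -0.10796$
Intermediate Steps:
$I{\left(f \right)} = \left(-10 + f\right) \left(10 + f\right)$
$\frac{I{\left(9 - 8 \right)}}{Q} = \frac{-100 + \left(9 - 8\right)^{2}}{917} = \left(-100 + \left(9 - 8\right)^{2}\right) \frac{1}{917} = \left(-100 + 1^{2}\right) \frac{1}{917} = \left(-100 + 1\right) \frac{1}{917} = \left(-99\right) \frac{1}{917} = - \frac{99}{917}$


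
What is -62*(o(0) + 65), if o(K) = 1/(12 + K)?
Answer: -24211/6 ≈ -4035.2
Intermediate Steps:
-62*(o(0) + 65) = -62*(1/(12 + 0) + 65) = -62*(1/12 + 65) = -62*781/12 = -24211/6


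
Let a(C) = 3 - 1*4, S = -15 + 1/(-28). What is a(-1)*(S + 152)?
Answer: -3835/28 ≈ -136.96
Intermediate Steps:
S = -421/28 (S = -15 - 1/28 = -421/28 ≈ -15.036)
a(C) = -1 (a(C) = 3 - 4 = -1)
a(-1)*(S + 152) = -(-421/28 + 152) = -1*3835/28 = -3835/28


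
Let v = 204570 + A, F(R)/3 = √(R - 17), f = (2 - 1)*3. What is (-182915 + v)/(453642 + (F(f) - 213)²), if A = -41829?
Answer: -20174*I/(1278*√14 + 498885*I) ≈ -0.040434 - 0.00038757*I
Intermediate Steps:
f = 3 (f = 1*3 = 3)
F(R) = 3*√(-17 + R) (F(R) = 3*√(R - 17) = 3*√(-17 + R))
v = 162741 (v = 204570 - 41829 = 162741)
(-182915 + v)/(453642 + (F(f) - 213)²) = (-182915 + 162741)/(453642 + (3*√(-17 + 3) - 213)²) = -20174/(453642 + (3*√(-14) - 213)²) = -20174/(453642 + (3*(I*√14) - 213)²) = -20174/(453642 + (3*I*√14 - 213)²) = -20174/(453642 + (-213 + 3*I*√14)²)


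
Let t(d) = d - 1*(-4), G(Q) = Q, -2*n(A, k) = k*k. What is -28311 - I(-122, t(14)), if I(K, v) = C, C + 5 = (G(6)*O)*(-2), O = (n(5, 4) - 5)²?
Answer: -26278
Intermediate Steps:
n(A, k) = -k²/2 (n(A, k) = -k*k/2 = -k²/2)
t(d) = 4 + d (t(d) = d + 4 = 4 + d)
O = 169 (O = (-½*4² - 5)² = (-½*16 - 5)² = (-8 - 5)² = (-13)² = 169)
C = -2033 (C = -5 + (6*169)*(-2) = -5 + 1014*(-2) = -5 - 2028 = -2033)
I(K, v) = -2033
-28311 - I(-122, t(14)) = -28311 - 1*(-2033) = -28311 + 2033 = -26278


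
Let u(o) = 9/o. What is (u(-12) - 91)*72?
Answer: -6606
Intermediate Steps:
(u(-12) - 91)*72 = (9/(-12) - 91)*72 = (9*(-1/12) - 91)*72 = (-¾ - 91)*72 = -367/4*72 = -6606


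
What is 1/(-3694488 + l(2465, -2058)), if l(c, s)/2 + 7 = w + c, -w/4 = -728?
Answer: -1/3683748 ≈ -2.7146e-7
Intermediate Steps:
w = 2912 (w = -4*(-728) = 2912)
l(c, s) = 5810 + 2*c (l(c, s) = -14 + 2*(2912 + c) = -14 + (5824 + 2*c) = 5810 + 2*c)
1/(-3694488 + l(2465, -2058)) = 1/(-3694488 + (5810 + 2*2465)) = 1/(-3694488 + (5810 + 4930)) = 1/(-3694488 + 10740) = 1/(-3683748) = -1/3683748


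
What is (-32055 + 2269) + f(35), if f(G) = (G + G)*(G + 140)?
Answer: -17536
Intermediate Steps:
f(G) = 2*G*(140 + G) (f(G) = (2*G)*(140 + G) = 2*G*(140 + G))
(-32055 + 2269) + f(35) = (-32055 + 2269) + 2*35*(140 + 35) = -29786 + 2*35*175 = -29786 + 12250 = -17536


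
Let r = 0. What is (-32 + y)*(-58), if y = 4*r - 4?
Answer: 2088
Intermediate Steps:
y = -4 (y = 4*0 - 4 = 0 - 4 = -4)
(-32 + y)*(-58) = (-32 - 4)*(-58) = -36*(-58) = 2088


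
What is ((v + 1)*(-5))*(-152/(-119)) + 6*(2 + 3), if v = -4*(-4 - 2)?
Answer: -15430/119 ≈ -129.66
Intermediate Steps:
v = 24 (v = -4*(-6) = 24)
((v + 1)*(-5))*(-152/(-119)) + 6*(2 + 3) = ((24 + 1)*(-5))*(-152/(-119)) + 6*(2 + 3) = (25*(-5))*(-152*(-1/119)) + 6*5 = -125*152/119 + 30 = -19000/119 + 30 = -15430/119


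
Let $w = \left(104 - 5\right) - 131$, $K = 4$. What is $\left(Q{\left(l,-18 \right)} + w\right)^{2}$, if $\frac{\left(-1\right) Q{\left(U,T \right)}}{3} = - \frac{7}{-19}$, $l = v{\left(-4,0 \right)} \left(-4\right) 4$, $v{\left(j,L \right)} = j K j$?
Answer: $\frac{395641}{361} \approx 1096.0$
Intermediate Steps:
$v{\left(j,L \right)} = 4 j^{2}$ ($v{\left(j,L \right)} = j 4 j = 4 j j = 4 j^{2}$)
$l = -1024$ ($l = 4 \left(-4\right)^{2} \left(-4\right) 4 = 4 \cdot 16 \left(-4\right) 4 = 64 \left(-4\right) 4 = \left(-256\right) 4 = -1024$)
$Q{\left(U,T \right)} = - \frac{21}{19}$ ($Q{\left(U,T \right)} = - 3 \left(- \frac{7}{-19}\right) = - 3 \left(\left(-7\right) \left(- \frac{1}{19}\right)\right) = \left(-3\right) \frac{7}{19} = - \frac{21}{19}$)
$w = -32$ ($w = 99 - 131 = -32$)
$\left(Q{\left(l,-18 \right)} + w\right)^{2} = \left(- \frac{21}{19} - 32\right)^{2} = \left(- \frac{629}{19}\right)^{2} = \frac{395641}{361}$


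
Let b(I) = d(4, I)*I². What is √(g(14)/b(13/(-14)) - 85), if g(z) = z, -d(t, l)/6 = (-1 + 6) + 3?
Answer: I*√519198/78 ≈ 9.2379*I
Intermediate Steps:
d(t, l) = -48 (d(t, l) = -6*((-1 + 6) + 3) = -6*(5 + 3) = -6*8 = -48)
b(I) = -48*I²
√(g(14)/b(13/(-14)) - 85) = √(14/((-48*(13/(-14))²)) - 85) = √(14/((-48*(13*(-1/14))²)) - 85) = √(14/((-48*(-13/14)²)) - 85) = √(14/((-48*169/196)) - 85) = √(14/(-2028/49) - 85) = √(14*(-49/2028) - 85) = √(-343/1014 - 85) = √(-86533/1014) = I*√519198/78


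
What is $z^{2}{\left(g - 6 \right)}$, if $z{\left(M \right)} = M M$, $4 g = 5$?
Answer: $\frac{130321}{256} \approx 509.07$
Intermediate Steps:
$g = \frac{5}{4}$ ($g = \frac{1}{4} \cdot 5 = \frac{5}{4} \approx 1.25$)
$z{\left(M \right)} = M^{2}$
$z^{2}{\left(g - 6 \right)} = \left(\left(\frac{5}{4} - 6\right)^{2}\right)^{2} = \left(\left(- \frac{19}{4}\right)^{2}\right)^{2} = \left(\frac{361}{16}\right)^{2} = \frac{130321}{256}$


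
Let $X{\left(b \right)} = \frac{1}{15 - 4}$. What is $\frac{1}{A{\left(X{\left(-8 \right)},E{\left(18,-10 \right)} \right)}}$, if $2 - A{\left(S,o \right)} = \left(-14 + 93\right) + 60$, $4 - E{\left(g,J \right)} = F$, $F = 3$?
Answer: $- \frac{1}{137} \approx -0.0072993$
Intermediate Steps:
$E{\left(g,J \right)} = 1$ ($E{\left(g,J \right)} = 4 - 3 = 1$)
$X{\left(b \right)} = \frac{1}{11}$
$A{\left(S,o \right)} = -137$ ($A{\left(S,o \right)} = 2 - \left(\left(-14 + 93\right) + 60\right) = 2 - \left(79 + 60\right) = 2 - 139 = -137$)
$\frac{1}{A{\left(X{\left(-8 \right)},E{\left(18,-10 \right)} \right)}} = \frac{1}{-137} = - \frac{1}{137}$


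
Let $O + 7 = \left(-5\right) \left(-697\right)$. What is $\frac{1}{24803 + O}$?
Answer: $\frac{1}{28281} \approx 3.5359 \cdot 10^{-5}$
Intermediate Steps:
$O = 3478$ ($O = -7 - -3485 = -7 + 3485 = 3478$)
$\frac{1}{24803 + O} = \frac{1}{24803 + 3478} = \frac{1}{28281}$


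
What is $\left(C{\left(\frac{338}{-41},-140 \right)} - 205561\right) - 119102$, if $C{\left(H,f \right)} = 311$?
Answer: $-324352$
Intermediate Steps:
$\left(C{\left(\frac{338}{-41},-140 \right)} - 205561\right) - 119102 = \left(311 - 205561\right) - 119102 = -205250 - 119102 = -324352$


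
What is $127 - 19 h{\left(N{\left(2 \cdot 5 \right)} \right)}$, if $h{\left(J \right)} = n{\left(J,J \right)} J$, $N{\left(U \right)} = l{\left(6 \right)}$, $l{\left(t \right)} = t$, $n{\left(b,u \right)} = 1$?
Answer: $13$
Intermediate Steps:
$N{\left(U \right)} = 6$
$h{\left(J \right)} = J$ ($h{\left(J \right)} = 1 J = J$)
$127 - 19 h{\left(N{\left(2 \cdot 5 \right)} \right)} = 127 - 114 = 13$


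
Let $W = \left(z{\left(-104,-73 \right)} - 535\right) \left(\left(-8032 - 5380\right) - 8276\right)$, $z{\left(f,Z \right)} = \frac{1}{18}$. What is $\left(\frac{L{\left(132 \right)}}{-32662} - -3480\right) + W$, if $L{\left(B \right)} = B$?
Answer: $\frac{1705743488282}{146979} \approx 1.1605 \cdot 10^{7}$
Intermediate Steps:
$z{\left(f,Z \right)} = \frac{1}{18}$
$W = \frac{104416876}{9}$ ($W = \left(\frac{1}{18} - 535\right) \left(\left(-8032 - 5380\right) - 8276\right) = - \frac{9629 \left(-13412 - 8276\right)}{18} = \left(- \frac{9629}{18}\right) \left(-21688\right) = \frac{104416876}{9} \approx 1.1602 \cdot 10^{7}$)
$\left(\frac{L{\left(132 \right)}}{-32662} - -3480\right) + W = \left(\frac{132}{-32662} - -3480\right) + \frac{104416876}{9} = \left(132 \left(- \frac{1}{32662}\right) + 3480\right) + \frac{104416876}{9} = \left(- \frac{66}{16331} + 3480\right) + \frac{104416876}{9} = \frac{56831814}{16331} + \frac{104416876}{9} = \frac{1705743488282}{146979}$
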